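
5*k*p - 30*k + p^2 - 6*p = (5*k + p)*(p - 6)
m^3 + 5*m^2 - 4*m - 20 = (m - 2)*(m + 2)*(m + 5)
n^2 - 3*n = n*(n - 3)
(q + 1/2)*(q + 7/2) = q^2 + 4*q + 7/4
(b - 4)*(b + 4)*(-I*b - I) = -I*b^3 - I*b^2 + 16*I*b + 16*I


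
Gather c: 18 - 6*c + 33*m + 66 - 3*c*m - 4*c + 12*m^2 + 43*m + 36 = c*(-3*m - 10) + 12*m^2 + 76*m + 120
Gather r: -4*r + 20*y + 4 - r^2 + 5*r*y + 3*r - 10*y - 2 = -r^2 + r*(5*y - 1) + 10*y + 2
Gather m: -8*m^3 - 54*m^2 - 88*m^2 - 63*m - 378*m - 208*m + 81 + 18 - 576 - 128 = -8*m^3 - 142*m^2 - 649*m - 605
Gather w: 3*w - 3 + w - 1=4*w - 4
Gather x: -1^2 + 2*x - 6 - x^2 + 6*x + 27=-x^2 + 8*x + 20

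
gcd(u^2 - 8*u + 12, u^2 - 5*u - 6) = u - 6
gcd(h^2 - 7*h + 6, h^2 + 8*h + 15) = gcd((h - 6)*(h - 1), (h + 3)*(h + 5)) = 1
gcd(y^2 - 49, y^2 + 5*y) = 1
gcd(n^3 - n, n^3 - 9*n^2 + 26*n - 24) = 1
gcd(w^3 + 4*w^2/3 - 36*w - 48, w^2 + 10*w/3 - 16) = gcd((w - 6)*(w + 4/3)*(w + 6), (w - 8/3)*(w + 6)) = w + 6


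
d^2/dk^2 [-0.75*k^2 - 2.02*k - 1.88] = -1.50000000000000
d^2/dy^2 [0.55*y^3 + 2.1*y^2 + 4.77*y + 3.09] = 3.3*y + 4.2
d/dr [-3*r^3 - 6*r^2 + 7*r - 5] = -9*r^2 - 12*r + 7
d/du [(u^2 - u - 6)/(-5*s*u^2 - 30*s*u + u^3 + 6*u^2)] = (u*(1 - 2*u)*(5*s*u + 30*s - u^2 - 6*u) - (-u^2 + u + 6)*(10*s*u + 30*s - 3*u^2 - 12*u))/(u^2*(5*s*u + 30*s - u^2 - 6*u)^2)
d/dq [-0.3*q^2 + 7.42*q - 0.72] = 7.42 - 0.6*q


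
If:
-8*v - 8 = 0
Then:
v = -1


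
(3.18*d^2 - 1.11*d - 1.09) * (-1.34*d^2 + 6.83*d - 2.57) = -4.2612*d^4 + 23.2068*d^3 - 14.2933*d^2 - 4.592*d + 2.8013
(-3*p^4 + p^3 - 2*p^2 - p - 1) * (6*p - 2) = -18*p^5 + 12*p^4 - 14*p^3 - 2*p^2 - 4*p + 2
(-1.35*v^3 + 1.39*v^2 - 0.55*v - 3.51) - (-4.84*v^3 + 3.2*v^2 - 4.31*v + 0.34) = 3.49*v^3 - 1.81*v^2 + 3.76*v - 3.85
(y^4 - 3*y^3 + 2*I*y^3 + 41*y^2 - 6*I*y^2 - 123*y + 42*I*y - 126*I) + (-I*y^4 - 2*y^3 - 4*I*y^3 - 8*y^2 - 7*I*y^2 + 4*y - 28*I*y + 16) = y^4 - I*y^4 - 5*y^3 - 2*I*y^3 + 33*y^2 - 13*I*y^2 - 119*y + 14*I*y + 16 - 126*I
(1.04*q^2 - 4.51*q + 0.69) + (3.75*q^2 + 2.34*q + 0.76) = 4.79*q^2 - 2.17*q + 1.45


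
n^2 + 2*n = n*(n + 2)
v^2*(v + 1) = v^3 + v^2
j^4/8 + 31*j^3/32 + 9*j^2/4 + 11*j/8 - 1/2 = (j/4 + 1)*(j/2 + 1)*(j - 1/4)*(j + 2)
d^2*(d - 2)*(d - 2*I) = d^4 - 2*d^3 - 2*I*d^3 + 4*I*d^2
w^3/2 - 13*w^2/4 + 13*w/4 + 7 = (w/2 + 1/2)*(w - 4)*(w - 7/2)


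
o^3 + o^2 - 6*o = o*(o - 2)*(o + 3)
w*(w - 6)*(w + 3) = w^3 - 3*w^2 - 18*w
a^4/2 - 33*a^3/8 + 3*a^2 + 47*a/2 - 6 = (a/2 + 1)*(a - 6)*(a - 4)*(a - 1/4)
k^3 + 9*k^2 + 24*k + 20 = (k + 2)^2*(k + 5)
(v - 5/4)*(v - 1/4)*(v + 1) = v^3 - v^2/2 - 19*v/16 + 5/16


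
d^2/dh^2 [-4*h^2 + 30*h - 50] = -8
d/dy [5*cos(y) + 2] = -5*sin(y)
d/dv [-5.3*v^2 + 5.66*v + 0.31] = 5.66 - 10.6*v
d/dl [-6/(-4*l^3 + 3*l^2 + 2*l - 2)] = 12*(-6*l^2 + 3*l + 1)/(4*l^3 - 3*l^2 - 2*l + 2)^2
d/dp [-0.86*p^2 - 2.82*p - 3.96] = -1.72*p - 2.82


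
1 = 1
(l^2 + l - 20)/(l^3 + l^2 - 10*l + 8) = (l^2 + l - 20)/(l^3 + l^2 - 10*l + 8)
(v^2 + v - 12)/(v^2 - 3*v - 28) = (v - 3)/(v - 7)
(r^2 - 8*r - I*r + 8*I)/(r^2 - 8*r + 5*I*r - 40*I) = (r - I)/(r + 5*I)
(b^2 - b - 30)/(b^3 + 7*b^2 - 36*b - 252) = (b + 5)/(b^2 + 13*b + 42)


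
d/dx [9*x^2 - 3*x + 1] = 18*x - 3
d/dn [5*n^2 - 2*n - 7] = 10*n - 2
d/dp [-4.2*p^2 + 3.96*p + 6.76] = 3.96 - 8.4*p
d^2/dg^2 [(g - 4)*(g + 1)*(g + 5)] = 6*g + 4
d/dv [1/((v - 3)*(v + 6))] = (-2*v - 3)/(v^4 + 6*v^3 - 27*v^2 - 108*v + 324)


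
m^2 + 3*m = m*(m + 3)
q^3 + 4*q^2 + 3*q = q*(q + 1)*(q + 3)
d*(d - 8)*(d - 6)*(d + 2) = d^4 - 12*d^3 + 20*d^2 + 96*d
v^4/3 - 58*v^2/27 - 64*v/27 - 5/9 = (v/3 + 1/3)*(v - 3)*(v + 1/3)*(v + 5/3)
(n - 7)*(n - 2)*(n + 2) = n^3 - 7*n^2 - 4*n + 28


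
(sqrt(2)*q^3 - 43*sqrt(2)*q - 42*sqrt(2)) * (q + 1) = sqrt(2)*q^4 + sqrt(2)*q^3 - 43*sqrt(2)*q^2 - 85*sqrt(2)*q - 42*sqrt(2)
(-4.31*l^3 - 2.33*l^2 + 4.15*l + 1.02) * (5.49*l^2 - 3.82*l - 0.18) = -23.6619*l^5 + 3.6725*l^4 + 32.4599*l^3 - 9.8338*l^2 - 4.6434*l - 0.1836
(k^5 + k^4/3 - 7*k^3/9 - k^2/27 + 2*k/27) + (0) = k^5 + k^4/3 - 7*k^3/9 - k^2/27 + 2*k/27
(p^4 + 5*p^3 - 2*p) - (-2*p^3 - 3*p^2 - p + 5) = p^4 + 7*p^3 + 3*p^2 - p - 5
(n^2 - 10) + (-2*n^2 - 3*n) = -n^2 - 3*n - 10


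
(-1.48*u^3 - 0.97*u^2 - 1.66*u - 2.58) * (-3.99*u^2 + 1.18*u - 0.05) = 5.9052*u^5 + 2.1239*u^4 + 5.5528*u^3 + 8.3839*u^2 - 2.9614*u + 0.129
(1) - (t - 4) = 5 - t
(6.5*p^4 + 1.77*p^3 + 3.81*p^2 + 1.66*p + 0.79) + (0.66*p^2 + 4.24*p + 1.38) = 6.5*p^4 + 1.77*p^3 + 4.47*p^2 + 5.9*p + 2.17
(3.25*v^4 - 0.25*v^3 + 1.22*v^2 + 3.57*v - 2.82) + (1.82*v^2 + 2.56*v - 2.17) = 3.25*v^4 - 0.25*v^3 + 3.04*v^2 + 6.13*v - 4.99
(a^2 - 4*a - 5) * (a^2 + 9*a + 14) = a^4 + 5*a^3 - 27*a^2 - 101*a - 70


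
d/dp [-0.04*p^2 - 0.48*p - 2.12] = -0.08*p - 0.48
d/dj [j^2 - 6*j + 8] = 2*j - 6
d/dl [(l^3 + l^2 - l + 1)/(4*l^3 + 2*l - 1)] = (-4*l^4 + 12*l^3 - 13*l^2 - 2*l - 1)/(16*l^6 + 16*l^4 - 8*l^3 + 4*l^2 - 4*l + 1)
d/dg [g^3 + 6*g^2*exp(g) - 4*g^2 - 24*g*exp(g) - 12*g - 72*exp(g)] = 6*g^2*exp(g) + 3*g^2 - 12*g*exp(g) - 8*g - 96*exp(g) - 12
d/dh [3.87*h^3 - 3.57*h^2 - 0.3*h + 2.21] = 11.61*h^2 - 7.14*h - 0.3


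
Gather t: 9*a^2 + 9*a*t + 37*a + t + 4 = 9*a^2 + 37*a + t*(9*a + 1) + 4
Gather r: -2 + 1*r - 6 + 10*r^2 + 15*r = 10*r^2 + 16*r - 8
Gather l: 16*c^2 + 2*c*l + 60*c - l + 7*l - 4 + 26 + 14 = 16*c^2 + 60*c + l*(2*c + 6) + 36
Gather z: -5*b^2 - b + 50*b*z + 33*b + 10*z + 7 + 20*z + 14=-5*b^2 + 32*b + z*(50*b + 30) + 21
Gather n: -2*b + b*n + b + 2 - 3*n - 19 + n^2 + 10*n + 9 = -b + n^2 + n*(b + 7) - 8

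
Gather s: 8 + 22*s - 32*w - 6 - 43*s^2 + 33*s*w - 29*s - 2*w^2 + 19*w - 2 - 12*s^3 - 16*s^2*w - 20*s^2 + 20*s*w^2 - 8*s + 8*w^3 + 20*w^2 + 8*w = -12*s^3 + s^2*(-16*w - 63) + s*(20*w^2 + 33*w - 15) + 8*w^3 + 18*w^2 - 5*w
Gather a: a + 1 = a + 1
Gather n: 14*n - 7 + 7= 14*n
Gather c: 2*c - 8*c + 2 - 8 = -6*c - 6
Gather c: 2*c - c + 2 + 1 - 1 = c + 2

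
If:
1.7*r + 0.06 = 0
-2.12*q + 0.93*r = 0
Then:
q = -0.02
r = -0.04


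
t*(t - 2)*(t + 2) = t^3 - 4*t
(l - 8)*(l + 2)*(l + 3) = l^3 - 3*l^2 - 34*l - 48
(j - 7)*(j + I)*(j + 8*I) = j^3 - 7*j^2 + 9*I*j^2 - 8*j - 63*I*j + 56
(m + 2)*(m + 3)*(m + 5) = m^3 + 10*m^2 + 31*m + 30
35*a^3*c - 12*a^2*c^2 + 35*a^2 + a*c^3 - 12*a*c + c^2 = (-7*a + c)*(-5*a + c)*(a*c + 1)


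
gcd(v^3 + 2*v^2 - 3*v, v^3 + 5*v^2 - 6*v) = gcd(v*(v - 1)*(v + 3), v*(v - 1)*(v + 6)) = v^2 - v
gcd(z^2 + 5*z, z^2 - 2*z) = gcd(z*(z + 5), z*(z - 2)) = z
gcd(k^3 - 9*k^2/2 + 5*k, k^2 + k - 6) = k - 2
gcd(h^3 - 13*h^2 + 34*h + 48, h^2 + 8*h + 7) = h + 1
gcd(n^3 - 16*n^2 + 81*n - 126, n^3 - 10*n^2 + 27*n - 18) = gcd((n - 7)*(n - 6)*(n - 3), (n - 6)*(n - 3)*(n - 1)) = n^2 - 9*n + 18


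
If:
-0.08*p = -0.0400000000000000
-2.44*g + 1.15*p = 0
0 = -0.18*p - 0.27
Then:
No Solution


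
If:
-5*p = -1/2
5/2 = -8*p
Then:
No Solution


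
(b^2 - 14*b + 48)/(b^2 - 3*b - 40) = (b - 6)/(b + 5)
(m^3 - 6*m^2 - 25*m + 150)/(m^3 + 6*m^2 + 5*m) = (m^2 - 11*m + 30)/(m*(m + 1))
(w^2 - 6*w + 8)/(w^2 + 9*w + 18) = (w^2 - 6*w + 8)/(w^2 + 9*w + 18)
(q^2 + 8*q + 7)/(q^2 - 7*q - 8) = (q + 7)/(q - 8)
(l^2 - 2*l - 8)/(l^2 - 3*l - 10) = (l - 4)/(l - 5)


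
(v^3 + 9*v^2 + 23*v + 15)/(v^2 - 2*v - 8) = (v^3 + 9*v^2 + 23*v + 15)/(v^2 - 2*v - 8)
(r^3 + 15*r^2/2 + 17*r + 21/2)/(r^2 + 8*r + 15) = (2*r^2 + 9*r + 7)/(2*(r + 5))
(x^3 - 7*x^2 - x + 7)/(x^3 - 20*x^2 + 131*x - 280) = (x^2 - 1)/(x^2 - 13*x + 40)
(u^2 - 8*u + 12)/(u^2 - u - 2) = (u - 6)/(u + 1)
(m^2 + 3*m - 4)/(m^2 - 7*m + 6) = (m + 4)/(m - 6)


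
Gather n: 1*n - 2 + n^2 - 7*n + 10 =n^2 - 6*n + 8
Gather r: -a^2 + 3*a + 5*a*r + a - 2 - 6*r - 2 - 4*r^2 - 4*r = -a^2 + 4*a - 4*r^2 + r*(5*a - 10) - 4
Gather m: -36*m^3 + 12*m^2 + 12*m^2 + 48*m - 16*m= -36*m^3 + 24*m^2 + 32*m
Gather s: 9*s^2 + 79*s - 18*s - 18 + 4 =9*s^2 + 61*s - 14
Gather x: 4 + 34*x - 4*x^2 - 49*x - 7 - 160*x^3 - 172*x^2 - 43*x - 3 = -160*x^3 - 176*x^2 - 58*x - 6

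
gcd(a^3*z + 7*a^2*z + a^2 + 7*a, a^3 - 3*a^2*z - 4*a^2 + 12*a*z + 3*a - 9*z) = 1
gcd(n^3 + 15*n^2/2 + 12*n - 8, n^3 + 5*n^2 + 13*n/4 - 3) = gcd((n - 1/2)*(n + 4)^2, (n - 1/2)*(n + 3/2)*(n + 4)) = n^2 + 7*n/2 - 2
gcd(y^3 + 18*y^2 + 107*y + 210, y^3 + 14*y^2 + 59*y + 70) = y^2 + 12*y + 35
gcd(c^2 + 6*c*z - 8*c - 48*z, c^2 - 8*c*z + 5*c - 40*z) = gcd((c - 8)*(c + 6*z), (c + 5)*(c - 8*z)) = 1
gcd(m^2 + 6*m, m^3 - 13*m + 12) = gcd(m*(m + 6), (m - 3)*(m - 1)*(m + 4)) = 1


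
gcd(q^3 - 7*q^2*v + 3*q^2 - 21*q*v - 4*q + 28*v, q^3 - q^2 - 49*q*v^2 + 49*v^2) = q^2 - 7*q*v - q + 7*v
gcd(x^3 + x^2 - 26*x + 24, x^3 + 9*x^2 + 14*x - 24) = x^2 + 5*x - 6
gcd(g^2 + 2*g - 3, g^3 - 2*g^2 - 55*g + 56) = g - 1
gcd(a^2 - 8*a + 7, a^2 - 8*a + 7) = a^2 - 8*a + 7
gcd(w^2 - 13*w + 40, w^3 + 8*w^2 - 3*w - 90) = 1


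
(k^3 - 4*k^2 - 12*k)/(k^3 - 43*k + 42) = k*(k + 2)/(k^2 + 6*k - 7)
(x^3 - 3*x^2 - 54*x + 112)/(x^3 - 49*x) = (x^2 - 10*x + 16)/(x*(x - 7))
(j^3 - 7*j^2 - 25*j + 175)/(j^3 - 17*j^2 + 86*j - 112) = (j^2 - 25)/(j^2 - 10*j + 16)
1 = 1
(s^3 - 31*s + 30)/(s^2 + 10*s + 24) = (s^2 - 6*s + 5)/(s + 4)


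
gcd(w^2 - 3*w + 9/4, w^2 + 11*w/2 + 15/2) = 1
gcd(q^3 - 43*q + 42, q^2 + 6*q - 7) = q^2 + 6*q - 7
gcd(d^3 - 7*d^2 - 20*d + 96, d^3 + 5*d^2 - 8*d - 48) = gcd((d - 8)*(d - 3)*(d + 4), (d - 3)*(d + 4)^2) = d^2 + d - 12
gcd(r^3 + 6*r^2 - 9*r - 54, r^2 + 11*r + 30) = r + 6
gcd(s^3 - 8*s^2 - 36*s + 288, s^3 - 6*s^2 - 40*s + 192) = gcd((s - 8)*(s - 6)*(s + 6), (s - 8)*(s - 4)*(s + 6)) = s^2 - 2*s - 48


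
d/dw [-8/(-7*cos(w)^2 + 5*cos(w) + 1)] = 8*(14*cos(w) - 5)*sin(w)/(-7*cos(w)^2 + 5*cos(w) + 1)^2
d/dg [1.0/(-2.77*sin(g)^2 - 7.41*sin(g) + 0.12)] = (5.54*sin(g) + 7.41)*cos(g)/(2.77*sin(g)^2 + 7.41*sin(g) - 0.12)^2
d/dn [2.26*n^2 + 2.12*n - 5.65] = 4.52*n + 2.12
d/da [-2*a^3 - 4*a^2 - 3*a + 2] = -6*a^2 - 8*a - 3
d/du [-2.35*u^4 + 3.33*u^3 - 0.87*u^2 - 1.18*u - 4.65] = -9.4*u^3 + 9.99*u^2 - 1.74*u - 1.18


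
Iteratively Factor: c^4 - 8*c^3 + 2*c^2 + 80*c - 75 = (c + 3)*(c^3 - 11*c^2 + 35*c - 25) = (c - 5)*(c + 3)*(c^2 - 6*c + 5) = (c - 5)^2*(c + 3)*(c - 1)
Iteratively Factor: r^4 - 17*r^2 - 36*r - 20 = (r - 5)*(r^3 + 5*r^2 + 8*r + 4) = (r - 5)*(r + 1)*(r^2 + 4*r + 4) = (r - 5)*(r + 1)*(r + 2)*(r + 2)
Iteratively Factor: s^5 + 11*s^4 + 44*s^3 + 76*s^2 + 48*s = (s + 3)*(s^4 + 8*s^3 + 20*s^2 + 16*s) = (s + 3)*(s + 4)*(s^3 + 4*s^2 + 4*s) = (s + 2)*(s + 3)*(s + 4)*(s^2 + 2*s) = (s + 2)^2*(s + 3)*(s + 4)*(s)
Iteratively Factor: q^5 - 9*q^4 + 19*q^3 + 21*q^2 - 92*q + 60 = (q - 5)*(q^4 - 4*q^3 - q^2 + 16*q - 12) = (q - 5)*(q - 3)*(q^3 - q^2 - 4*q + 4) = (q - 5)*(q - 3)*(q + 2)*(q^2 - 3*q + 2) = (q - 5)*(q - 3)*(q - 1)*(q + 2)*(q - 2)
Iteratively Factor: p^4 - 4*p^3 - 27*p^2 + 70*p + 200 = (p - 5)*(p^3 + p^2 - 22*p - 40) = (p - 5)*(p + 2)*(p^2 - p - 20) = (p - 5)^2*(p + 2)*(p + 4)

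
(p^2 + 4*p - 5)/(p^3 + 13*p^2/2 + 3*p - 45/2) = 2*(p - 1)/(2*p^2 + 3*p - 9)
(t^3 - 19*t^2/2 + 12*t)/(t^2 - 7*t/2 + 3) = t*(t - 8)/(t - 2)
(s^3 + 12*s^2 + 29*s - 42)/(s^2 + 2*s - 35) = (s^2 + 5*s - 6)/(s - 5)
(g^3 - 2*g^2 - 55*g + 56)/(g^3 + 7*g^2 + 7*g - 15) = (g^2 - g - 56)/(g^2 + 8*g + 15)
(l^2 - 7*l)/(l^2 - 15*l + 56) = l/(l - 8)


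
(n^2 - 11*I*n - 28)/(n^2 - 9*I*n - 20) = (n - 7*I)/(n - 5*I)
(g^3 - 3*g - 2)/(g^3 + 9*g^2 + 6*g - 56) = (g^2 + 2*g + 1)/(g^2 + 11*g + 28)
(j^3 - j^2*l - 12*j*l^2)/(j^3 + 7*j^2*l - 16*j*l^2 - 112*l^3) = j*(j + 3*l)/(j^2 + 11*j*l + 28*l^2)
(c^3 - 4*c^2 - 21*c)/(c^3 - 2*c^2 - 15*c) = (c - 7)/(c - 5)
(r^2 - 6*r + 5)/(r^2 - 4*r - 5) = (r - 1)/(r + 1)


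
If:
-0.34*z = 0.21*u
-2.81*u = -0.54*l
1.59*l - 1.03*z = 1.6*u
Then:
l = 0.00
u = 0.00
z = 0.00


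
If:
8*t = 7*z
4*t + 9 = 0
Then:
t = -9/4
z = -18/7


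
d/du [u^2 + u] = 2*u + 1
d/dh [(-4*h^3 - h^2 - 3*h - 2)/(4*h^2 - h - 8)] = (-16*h^4 + 8*h^3 + 109*h^2 + 32*h + 22)/(16*h^4 - 8*h^3 - 63*h^2 + 16*h + 64)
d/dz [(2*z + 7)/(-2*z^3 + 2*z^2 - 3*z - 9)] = (8*z^3 + 38*z^2 - 28*z + 3)/(4*z^6 - 8*z^5 + 16*z^4 + 24*z^3 - 27*z^2 + 54*z + 81)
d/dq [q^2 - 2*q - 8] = 2*q - 2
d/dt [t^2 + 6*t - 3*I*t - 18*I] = 2*t + 6 - 3*I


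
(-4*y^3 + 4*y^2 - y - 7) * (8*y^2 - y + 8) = -32*y^5 + 36*y^4 - 44*y^3 - 23*y^2 - y - 56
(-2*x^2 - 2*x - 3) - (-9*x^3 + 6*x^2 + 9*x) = 9*x^3 - 8*x^2 - 11*x - 3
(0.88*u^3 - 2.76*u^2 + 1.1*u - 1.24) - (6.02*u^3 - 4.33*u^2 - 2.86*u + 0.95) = -5.14*u^3 + 1.57*u^2 + 3.96*u - 2.19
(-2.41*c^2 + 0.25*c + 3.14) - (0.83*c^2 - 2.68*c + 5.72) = -3.24*c^2 + 2.93*c - 2.58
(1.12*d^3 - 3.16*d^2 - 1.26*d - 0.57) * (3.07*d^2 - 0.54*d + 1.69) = 3.4384*d^5 - 10.306*d^4 - 0.269*d^3 - 6.4099*d^2 - 1.8216*d - 0.9633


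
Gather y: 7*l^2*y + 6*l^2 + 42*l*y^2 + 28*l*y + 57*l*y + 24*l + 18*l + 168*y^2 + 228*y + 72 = 6*l^2 + 42*l + y^2*(42*l + 168) + y*(7*l^2 + 85*l + 228) + 72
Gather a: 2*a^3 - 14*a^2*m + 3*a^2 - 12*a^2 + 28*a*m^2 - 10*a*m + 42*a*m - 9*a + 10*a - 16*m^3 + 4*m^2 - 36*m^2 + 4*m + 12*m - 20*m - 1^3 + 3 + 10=2*a^3 + a^2*(-14*m - 9) + a*(28*m^2 + 32*m + 1) - 16*m^3 - 32*m^2 - 4*m + 12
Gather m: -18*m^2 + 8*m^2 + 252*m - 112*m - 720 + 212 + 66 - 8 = -10*m^2 + 140*m - 450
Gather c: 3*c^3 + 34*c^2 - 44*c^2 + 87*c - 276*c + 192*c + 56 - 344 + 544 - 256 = 3*c^3 - 10*c^2 + 3*c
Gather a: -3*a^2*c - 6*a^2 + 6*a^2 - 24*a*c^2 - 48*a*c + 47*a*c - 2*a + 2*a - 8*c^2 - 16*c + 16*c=-3*a^2*c + a*(-24*c^2 - c) - 8*c^2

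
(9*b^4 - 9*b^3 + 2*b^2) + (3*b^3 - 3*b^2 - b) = 9*b^4 - 6*b^3 - b^2 - b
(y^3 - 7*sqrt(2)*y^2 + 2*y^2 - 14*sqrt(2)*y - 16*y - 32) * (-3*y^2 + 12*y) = -3*y^5 + 6*y^4 + 21*sqrt(2)*y^4 - 42*sqrt(2)*y^3 + 72*y^3 - 168*sqrt(2)*y^2 - 96*y^2 - 384*y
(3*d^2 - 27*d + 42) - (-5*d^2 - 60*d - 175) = 8*d^2 + 33*d + 217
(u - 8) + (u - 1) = 2*u - 9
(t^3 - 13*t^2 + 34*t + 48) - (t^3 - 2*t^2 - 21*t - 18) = -11*t^2 + 55*t + 66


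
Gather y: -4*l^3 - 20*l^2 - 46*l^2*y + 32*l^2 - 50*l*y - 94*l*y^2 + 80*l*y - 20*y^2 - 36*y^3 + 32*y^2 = -4*l^3 + 12*l^2 - 36*y^3 + y^2*(12 - 94*l) + y*(-46*l^2 + 30*l)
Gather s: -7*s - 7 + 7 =-7*s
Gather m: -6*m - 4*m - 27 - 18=-10*m - 45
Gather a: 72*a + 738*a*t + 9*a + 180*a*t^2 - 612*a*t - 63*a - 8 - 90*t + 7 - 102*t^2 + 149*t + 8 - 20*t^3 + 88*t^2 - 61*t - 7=a*(180*t^2 + 126*t + 18) - 20*t^3 - 14*t^2 - 2*t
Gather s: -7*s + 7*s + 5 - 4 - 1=0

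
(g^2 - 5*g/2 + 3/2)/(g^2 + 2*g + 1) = (2*g^2 - 5*g + 3)/(2*(g^2 + 2*g + 1))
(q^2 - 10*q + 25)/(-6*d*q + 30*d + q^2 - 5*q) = (q - 5)/(-6*d + q)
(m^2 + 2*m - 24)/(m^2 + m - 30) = (m - 4)/(m - 5)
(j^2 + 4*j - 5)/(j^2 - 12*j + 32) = (j^2 + 4*j - 5)/(j^2 - 12*j + 32)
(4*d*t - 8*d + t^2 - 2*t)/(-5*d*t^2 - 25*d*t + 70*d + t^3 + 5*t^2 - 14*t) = (4*d + t)/(-5*d*t - 35*d + t^2 + 7*t)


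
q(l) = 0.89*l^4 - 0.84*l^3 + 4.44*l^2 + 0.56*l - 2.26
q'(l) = 3.56*l^3 - 2.52*l^2 + 8.88*l + 0.56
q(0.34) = -1.58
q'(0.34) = 3.43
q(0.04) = -2.23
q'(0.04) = 0.91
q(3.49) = 150.10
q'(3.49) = 152.19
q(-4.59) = 564.98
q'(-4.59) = -437.55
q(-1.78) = 24.48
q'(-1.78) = -43.31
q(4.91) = 525.37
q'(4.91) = 404.81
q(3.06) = 94.99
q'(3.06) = 106.14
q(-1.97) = 33.69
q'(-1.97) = -53.93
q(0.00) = -2.26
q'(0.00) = 0.56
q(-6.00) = 1489.10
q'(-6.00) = -912.40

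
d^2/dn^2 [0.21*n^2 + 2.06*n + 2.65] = 0.420000000000000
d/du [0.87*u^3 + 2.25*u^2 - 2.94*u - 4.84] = 2.61*u^2 + 4.5*u - 2.94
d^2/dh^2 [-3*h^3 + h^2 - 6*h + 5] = 2 - 18*h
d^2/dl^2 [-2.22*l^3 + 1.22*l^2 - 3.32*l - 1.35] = 2.44 - 13.32*l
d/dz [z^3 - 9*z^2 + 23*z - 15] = 3*z^2 - 18*z + 23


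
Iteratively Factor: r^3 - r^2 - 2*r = (r)*(r^2 - r - 2) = r*(r - 2)*(r + 1)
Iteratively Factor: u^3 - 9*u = (u + 3)*(u^2 - 3*u) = u*(u + 3)*(u - 3)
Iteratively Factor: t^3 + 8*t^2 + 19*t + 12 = (t + 1)*(t^2 + 7*t + 12) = (t + 1)*(t + 4)*(t + 3)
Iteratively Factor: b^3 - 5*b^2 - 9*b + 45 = (b - 5)*(b^2 - 9) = (b - 5)*(b - 3)*(b + 3)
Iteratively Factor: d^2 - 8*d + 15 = (d - 3)*(d - 5)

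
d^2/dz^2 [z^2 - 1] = 2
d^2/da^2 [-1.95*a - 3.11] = 0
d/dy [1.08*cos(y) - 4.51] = -1.08*sin(y)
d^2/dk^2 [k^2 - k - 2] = 2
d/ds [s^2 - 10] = 2*s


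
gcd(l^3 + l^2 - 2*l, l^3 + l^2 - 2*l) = l^3 + l^2 - 2*l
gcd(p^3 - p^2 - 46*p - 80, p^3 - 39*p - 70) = p^2 + 7*p + 10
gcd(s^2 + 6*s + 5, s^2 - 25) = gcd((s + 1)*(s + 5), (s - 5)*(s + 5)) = s + 5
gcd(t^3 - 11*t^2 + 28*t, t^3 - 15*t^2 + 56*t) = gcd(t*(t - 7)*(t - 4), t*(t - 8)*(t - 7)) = t^2 - 7*t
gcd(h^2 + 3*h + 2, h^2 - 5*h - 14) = h + 2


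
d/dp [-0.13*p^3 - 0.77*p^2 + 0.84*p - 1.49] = -0.39*p^2 - 1.54*p + 0.84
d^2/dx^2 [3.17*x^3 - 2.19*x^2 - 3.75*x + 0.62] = 19.02*x - 4.38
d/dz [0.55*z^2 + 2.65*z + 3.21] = 1.1*z + 2.65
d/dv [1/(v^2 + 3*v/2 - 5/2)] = 2*(-4*v - 3)/(2*v^2 + 3*v - 5)^2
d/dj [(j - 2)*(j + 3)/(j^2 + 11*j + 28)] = 2*(5*j^2 + 34*j + 47)/(j^4 + 22*j^3 + 177*j^2 + 616*j + 784)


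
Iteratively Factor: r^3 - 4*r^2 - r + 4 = (r - 1)*(r^2 - 3*r - 4) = (r - 1)*(r + 1)*(r - 4)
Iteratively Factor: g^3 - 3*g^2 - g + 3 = (g + 1)*(g^2 - 4*g + 3) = (g - 3)*(g + 1)*(g - 1)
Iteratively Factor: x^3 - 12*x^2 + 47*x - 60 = (x - 5)*(x^2 - 7*x + 12) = (x - 5)*(x - 4)*(x - 3)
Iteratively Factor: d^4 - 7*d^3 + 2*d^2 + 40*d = (d + 2)*(d^3 - 9*d^2 + 20*d) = (d - 5)*(d + 2)*(d^2 - 4*d) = (d - 5)*(d - 4)*(d + 2)*(d)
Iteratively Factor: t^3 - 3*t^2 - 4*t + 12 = (t - 3)*(t^2 - 4) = (t - 3)*(t + 2)*(t - 2)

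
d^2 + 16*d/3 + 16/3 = (d + 4/3)*(d + 4)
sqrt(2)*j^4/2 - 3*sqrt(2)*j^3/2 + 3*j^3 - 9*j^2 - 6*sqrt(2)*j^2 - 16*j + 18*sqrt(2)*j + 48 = (j - 3)*(j - 2*sqrt(2))*(j + 4*sqrt(2))*(sqrt(2)*j/2 + 1)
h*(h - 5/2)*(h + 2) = h^3 - h^2/2 - 5*h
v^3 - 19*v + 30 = (v - 3)*(v - 2)*(v + 5)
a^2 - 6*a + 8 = (a - 4)*(a - 2)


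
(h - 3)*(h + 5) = h^2 + 2*h - 15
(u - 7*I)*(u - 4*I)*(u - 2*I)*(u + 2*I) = u^4 - 11*I*u^3 - 24*u^2 - 44*I*u - 112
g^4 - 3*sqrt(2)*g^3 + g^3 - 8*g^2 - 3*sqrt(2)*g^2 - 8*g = g*(g + 1)*(g - 4*sqrt(2))*(g + sqrt(2))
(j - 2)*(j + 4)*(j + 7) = j^3 + 9*j^2 + 6*j - 56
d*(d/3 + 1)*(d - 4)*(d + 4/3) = d^4/3 + d^3/9 - 40*d^2/9 - 16*d/3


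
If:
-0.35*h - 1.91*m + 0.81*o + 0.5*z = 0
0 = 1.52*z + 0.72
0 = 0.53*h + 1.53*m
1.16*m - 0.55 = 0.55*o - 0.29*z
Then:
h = -4.46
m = 1.54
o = 2.01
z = -0.47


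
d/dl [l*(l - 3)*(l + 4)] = 3*l^2 + 2*l - 12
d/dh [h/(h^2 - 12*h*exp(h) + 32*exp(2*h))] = (h^2 + 2*h*(6*h*exp(h) - h - 32*exp(2*h) + 6*exp(h)) - 12*h*exp(h) + 32*exp(2*h))/(h^2 - 12*h*exp(h) + 32*exp(2*h))^2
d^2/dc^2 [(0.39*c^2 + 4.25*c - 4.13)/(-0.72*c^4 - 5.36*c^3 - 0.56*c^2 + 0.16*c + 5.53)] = (-1.213056*c^8 - 35.468928*c^7 - 241.700352*c^6 - 265.270656*c^5 + 1335.059904*c^4 - 313.857232*c^3 - 1335.079536*c^2 + 653.310336*c + 9.458722)/(0.373248*c^12 + 8.335872*c^11 + 62.926848*c^10 + 166.708736*c^9 + 36.638016*c^8 - 137.182848*c^7 - 492.652864*c^6 - 95.509632*c^5 + 89.350296*c^4 + 494.709704*c^3 + 50.951208*c^2 - 14.678832*c - 169.112377)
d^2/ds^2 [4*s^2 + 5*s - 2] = 8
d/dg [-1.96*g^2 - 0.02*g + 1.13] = -3.92*g - 0.02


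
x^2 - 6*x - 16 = (x - 8)*(x + 2)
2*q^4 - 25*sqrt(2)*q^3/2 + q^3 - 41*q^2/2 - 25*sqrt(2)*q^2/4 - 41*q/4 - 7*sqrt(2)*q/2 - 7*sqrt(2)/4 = (q + 1/2)*(q - 7*sqrt(2))*(sqrt(2)*q + 1/2)*(sqrt(2)*q + 1)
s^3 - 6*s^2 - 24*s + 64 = (s - 8)*(s - 2)*(s + 4)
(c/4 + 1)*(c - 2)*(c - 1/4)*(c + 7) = c^4/4 + 35*c^3/16 + 15*c^2/16 - 115*c/8 + 7/2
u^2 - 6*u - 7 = (u - 7)*(u + 1)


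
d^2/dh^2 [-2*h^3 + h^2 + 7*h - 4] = 2 - 12*h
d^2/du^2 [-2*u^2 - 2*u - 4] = -4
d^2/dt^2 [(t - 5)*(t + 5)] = 2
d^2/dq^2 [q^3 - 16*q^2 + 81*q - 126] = 6*q - 32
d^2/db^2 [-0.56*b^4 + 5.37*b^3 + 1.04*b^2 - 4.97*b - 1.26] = -6.72*b^2 + 32.22*b + 2.08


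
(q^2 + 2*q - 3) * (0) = 0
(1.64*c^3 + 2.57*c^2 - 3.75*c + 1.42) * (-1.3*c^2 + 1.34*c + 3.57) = -2.132*c^5 - 1.1434*c^4 + 14.1736*c^3 + 2.3039*c^2 - 11.4847*c + 5.0694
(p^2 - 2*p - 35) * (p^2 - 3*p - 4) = p^4 - 5*p^3 - 33*p^2 + 113*p + 140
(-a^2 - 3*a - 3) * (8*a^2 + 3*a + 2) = -8*a^4 - 27*a^3 - 35*a^2 - 15*a - 6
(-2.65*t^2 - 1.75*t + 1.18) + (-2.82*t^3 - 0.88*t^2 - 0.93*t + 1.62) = -2.82*t^3 - 3.53*t^2 - 2.68*t + 2.8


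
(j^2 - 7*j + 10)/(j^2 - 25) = (j - 2)/(j + 5)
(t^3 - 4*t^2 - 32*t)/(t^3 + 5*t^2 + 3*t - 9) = t*(t^2 - 4*t - 32)/(t^3 + 5*t^2 + 3*t - 9)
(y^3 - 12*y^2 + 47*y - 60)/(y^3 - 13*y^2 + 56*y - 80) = (y - 3)/(y - 4)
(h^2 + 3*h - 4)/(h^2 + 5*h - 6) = (h + 4)/(h + 6)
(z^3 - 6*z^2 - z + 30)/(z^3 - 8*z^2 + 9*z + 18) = (z^2 - 3*z - 10)/(z^2 - 5*z - 6)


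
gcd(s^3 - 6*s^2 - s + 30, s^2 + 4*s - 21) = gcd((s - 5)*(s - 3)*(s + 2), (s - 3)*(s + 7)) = s - 3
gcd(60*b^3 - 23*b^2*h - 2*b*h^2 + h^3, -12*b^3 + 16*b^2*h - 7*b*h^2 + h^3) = 3*b - h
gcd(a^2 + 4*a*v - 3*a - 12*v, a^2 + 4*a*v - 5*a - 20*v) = a + 4*v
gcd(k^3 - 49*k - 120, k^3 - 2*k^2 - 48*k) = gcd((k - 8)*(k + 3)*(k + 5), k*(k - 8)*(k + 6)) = k - 8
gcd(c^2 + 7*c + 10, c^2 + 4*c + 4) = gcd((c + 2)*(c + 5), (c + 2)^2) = c + 2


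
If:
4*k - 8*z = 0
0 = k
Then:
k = 0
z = 0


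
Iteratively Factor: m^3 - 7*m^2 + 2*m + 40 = (m - 5)*(m^2 - 2*m - 8) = (m - 5)*(m - 4)*(m + 2)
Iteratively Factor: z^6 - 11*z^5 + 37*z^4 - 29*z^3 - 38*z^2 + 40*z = (z - 1)*(z^5 - 10*z^4 + 27*z^3 - 2*z^2 - 40*z) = (z - 1)*(z + 1)*(z^4 - 11*z^3 + 38*z^2 - 40*z) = z*(z - 1)*(z + 1)*(z^3 - 11*z^2 + 38*z - 40) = z*(z - 4)*(z - 1)*(z + 1)*(z^2 - 7*z + 10) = z*(z - 5)*(z - 4)*(z - 1)*(z + 1)*(z - 2)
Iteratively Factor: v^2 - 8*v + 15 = (v - 5)*(v - 3)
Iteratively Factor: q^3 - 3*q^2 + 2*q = (q - 2)*(q^2 - q) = (q - 2)*(q - 1)*(q)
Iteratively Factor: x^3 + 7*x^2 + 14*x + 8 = (x + 4)*(x^2 + 3*x + 2) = (x + 1)*(x + 4)*(x + 2)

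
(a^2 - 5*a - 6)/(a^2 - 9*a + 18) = (a + 1)/(a - 3)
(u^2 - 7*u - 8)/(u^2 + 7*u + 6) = (u - 8)/(u + 6)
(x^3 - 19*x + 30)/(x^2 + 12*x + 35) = (x^2 - 5*x + 6)/(x + 7)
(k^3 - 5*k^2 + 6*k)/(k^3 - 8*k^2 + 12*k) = (k - 3)/(k - 6)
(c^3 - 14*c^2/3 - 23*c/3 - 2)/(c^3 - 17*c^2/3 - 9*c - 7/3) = (c - 6)/(c - 7)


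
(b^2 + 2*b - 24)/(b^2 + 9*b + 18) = (b - 4)/(b + 3)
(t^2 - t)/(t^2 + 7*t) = (t - 1)/(t + 7)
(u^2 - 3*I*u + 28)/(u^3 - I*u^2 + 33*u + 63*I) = (u + 4*I)/(u^2 + 6*I*u - 9)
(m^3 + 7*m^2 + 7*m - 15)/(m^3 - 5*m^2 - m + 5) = (m^2 + 8*m + 15)/(m^2 - 4*m - 5)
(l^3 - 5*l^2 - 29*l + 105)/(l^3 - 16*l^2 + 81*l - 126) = (l + 5)/(l - 6)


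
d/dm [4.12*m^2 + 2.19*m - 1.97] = 8.24*m + 2.19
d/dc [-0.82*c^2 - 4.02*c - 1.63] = -1.64*c - 4.02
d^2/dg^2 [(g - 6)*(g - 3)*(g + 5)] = 6*g - 8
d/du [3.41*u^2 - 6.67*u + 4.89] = 6.82*u - 6.67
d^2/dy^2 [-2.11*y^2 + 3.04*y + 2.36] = -4.22000000000000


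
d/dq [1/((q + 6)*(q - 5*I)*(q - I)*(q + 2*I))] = (-(q + 6)*(q - 5*I)*(q - I) - (q + 6)*(q - 5*I)*(q + 2*I) - (q + 6)*(q - I)*(q + 2*I) - (q - 5*I)*(q - I)*(q + 2*I))/((q + 6)^2*(q - 5*I)^2*(q - I)^2*(q + 2*I)^2)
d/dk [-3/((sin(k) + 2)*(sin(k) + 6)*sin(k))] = 3*(3*cos(k) + 16/tan(k) + 12*cos(k)/sin(k)^2)/((sin(k) + 2)^2*(sin(k) + 6)^2)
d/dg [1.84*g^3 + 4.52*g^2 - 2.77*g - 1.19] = 5.52*g^2 + 9.04*g - 2.77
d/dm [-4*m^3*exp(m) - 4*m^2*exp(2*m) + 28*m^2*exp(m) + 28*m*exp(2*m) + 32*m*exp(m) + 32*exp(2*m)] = 4*(-m^3 - 2*m^2*exp(m) + 4*m^2 + 12*m*exp(m) + 22*m + 23*exp(m) + 8)*exp(m)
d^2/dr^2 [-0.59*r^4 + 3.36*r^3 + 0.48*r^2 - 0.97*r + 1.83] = -7.08*r^2 + 20.16*r + 0.96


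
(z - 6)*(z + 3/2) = z^2 - 9*z/2 - 9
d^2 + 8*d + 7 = (d + 1)*(d + 7)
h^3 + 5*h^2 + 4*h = h*(h + 1)*(h + 4)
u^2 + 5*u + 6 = (u + 2)*(u + 3)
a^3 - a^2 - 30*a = a*(a - 6)*(a + 5)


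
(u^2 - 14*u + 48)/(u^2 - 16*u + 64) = (u - 6)/(u - 8)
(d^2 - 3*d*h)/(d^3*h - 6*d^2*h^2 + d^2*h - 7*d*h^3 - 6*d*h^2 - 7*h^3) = d*(-d + 3*h)/(h*(-d^3 + 6*d^2*h - d^2 + 7*d*h^2 + 6*d*h + 7*h^2))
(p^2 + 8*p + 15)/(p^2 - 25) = (p + 3)/(p - 5)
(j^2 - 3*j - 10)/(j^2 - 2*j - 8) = (j - 5)/(j - 4)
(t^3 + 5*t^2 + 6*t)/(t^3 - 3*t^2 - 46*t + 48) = t*(t^2 + 5*t + 6)/(t^3 - 3*t^2 - 46*t + 48)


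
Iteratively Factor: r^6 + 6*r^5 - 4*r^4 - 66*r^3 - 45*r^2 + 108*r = (r - 3)*(r^5 + 9*r^4 + 23*r^3 + 3*r^2 - 36*r) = (r - 3)*(r + 3)*(r^4 + 6*r^3 + 5*r^2 - 12*r) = (r - 3)*(r + 3)^2*(r^3 + 3*r^2 - 4*r) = r*(r - 3)*(r + 3)^2*(r^2 + 3*r - 4) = r*(r - 3)*(r - 1)*(r + 3)^2*(r + 4)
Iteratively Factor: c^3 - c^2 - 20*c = (c - 5)*(c^2 + 4*c) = (c - 5)*(c + 4)*(c)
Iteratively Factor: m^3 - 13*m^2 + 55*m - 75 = (m - 5)*(m^2 - 8*m + 15) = (m - 5)^2*(m - 3)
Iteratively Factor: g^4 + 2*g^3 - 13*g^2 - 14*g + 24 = (g - 1)*(g^3 + 3*g^2 - 10*g - 24) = (g - 3)*(g - 1)*(g^2 + 6*g + 8) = (g - 3)*(g - 1)*(g + 2)*(g + 4)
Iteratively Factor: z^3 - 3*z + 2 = (z - 1)*(z^2 + z - 2) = (z - 1)*(z + 2)*(z - 1)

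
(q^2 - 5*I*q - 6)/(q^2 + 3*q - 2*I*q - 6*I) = (q - 3*I)/(q + 3)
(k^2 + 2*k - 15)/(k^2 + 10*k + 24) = (k^2 + 2*k - 15)/(k^2 + 10*k + 24)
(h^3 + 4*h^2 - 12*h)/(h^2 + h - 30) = h*(h - 2)/(h - 5)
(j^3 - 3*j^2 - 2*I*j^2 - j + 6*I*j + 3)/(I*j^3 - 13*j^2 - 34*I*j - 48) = (-I*j^2 + j*(-1 + 3*I) + 3)/(j^2 + 14*I*j - 48)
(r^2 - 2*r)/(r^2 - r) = (r - 2)/(r - 1)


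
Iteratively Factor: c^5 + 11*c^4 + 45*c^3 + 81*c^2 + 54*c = (c + 3)*(c^4 + 8*c^3 + 21*c^2 + 18*c) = (c + 3)^2*(c^3 + 5*c^2 + 6*c) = c*(c + 3)^2*(c^2 + 5*c + 6) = c*(c + 3)^3*(c + 2)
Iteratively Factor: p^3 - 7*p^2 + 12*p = (p - 4)*(p^2 - 3*p) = (p - 4)*(p - 3)*(p)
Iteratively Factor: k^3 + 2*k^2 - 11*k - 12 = (k + 1)*(k^2 + k - 12) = (k + 1)*(k + 4)*(k - 3)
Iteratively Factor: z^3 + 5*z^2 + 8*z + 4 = (z + 1)*(z^2 + 4*z + 4) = (z + 1)*(z + 2)*(z + 2)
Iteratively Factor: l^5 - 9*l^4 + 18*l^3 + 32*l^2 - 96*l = (l)*(l^4 - 9*l^3 + 18*l^2 + 32*l - 96) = l*(l + 2)*(l^3 - 11*l^2 + 40*l - 48) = l*(l - 4)*(l + 2)*(l^2 - 7*l + 12) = l*(l - 4)*(l - 3)*(l + 2)*(l - 4)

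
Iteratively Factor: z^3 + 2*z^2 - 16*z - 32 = (z + 4)*(z^2 - 2*z - 8) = (z + 2)*(z + 4)*(z - 4)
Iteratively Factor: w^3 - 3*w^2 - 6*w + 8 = (w + 2)*(w^2 - 5*w + 4) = (w - 1)*(w + 2)*(w - 4)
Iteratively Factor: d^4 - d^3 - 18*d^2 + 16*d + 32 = (d - 2)*(d^3 + d^2 - 16*d - 16) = (d - 4)*(d - 2)*(d^2 + 5*d + 4) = (d - 4)*(d - 2)*(d + 4)*(d + 1)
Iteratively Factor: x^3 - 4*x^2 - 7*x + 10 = (x - 5)*(x^2 + x - 2) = (x - 5)*(x - 1)*(x + 2)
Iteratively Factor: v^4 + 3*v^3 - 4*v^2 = (v)*(v^3 + 3*v^2 - 4*v) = v^2*(v^2 + 3*v - 4) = v^2*(v - 1)*(v + 4)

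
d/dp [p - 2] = 1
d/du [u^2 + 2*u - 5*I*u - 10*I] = 2*u + 2 - 5*I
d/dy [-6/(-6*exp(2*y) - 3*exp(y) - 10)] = (-72*exp(y) - 18)*exp(y)/(6*exp(2*y) + 3*exp(y) + 10)^2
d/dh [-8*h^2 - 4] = -16*h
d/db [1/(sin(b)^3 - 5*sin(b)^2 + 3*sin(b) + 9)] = (1 - 3*sin(b))*cos(b)/((sin(b) - 3)^3*(sin(b) + 1)^2)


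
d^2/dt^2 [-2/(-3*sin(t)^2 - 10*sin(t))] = 4*(-18*sin(t) - 45 - 23/sin(t) + 90/sin(t)^2 + 100/sin(t)^3)/(3*sin(t) + 10)^3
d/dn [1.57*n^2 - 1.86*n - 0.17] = 3.14*n - 1.86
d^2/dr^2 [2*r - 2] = 0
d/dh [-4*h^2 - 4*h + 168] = -8*h - 4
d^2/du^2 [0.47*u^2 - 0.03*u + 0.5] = 0.940000000000000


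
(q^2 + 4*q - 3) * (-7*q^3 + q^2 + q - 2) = -7*q^5 - 27*q^4 + 26*q^3 - q^2 - 11*q + 6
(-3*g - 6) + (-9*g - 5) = -12*g - 11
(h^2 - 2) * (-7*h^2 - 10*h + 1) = -7*h^4 - 10*h^3 + 15*h^2 + 20*h - 2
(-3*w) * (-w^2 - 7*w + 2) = 3*w^3 + 21*w^2 - 6*w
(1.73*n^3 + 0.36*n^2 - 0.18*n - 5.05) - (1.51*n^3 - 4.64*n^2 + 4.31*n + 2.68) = 0.22*n^3 + 5.0*n^2 - 4.49*n - 7.73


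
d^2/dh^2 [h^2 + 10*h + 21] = 2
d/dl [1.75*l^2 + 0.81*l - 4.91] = 3.5*l + 0.81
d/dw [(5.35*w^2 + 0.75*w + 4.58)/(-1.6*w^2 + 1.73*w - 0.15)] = (10.4555*w^2 + 13.051*w - 8.0359)/(2.56*w^4 - 5.536*w^3 + 3.4729*w^2 - 0.519*w + 0.0225)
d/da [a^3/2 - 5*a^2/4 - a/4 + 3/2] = 3*a^2/2 - 5*a/2 - 1/4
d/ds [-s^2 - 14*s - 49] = -2*s - 14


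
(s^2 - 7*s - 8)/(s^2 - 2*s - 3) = (s - 8)/(s - 3)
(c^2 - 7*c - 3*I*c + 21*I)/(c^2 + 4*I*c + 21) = (c - 7)/(c + 7*I)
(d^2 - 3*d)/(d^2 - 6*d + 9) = d/(d - 3)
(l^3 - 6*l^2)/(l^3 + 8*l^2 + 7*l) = l*(l - 6)/(l^2 + 8*l + 7)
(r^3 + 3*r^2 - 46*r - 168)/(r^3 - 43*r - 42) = (r + 4)/(r + 1)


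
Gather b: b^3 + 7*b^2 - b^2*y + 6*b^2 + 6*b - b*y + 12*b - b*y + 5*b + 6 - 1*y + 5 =b^3 + b^2*(13 - y) + b*(23 - 2*y) - y + 11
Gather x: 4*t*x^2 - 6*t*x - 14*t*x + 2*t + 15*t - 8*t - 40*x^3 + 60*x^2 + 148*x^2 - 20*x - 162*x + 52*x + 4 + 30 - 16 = 9*t - 40*x^3 + x^2*(4*t + 208) + x*(-20*t - 130) + 18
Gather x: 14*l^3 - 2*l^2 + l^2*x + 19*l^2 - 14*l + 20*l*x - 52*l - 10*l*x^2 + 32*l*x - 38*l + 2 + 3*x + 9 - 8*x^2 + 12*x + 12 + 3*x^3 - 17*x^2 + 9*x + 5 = 14*l^3 + 17*l^2 - 104*l + 3*x^3 + x^2*(-10*l - 25) + x*(l^2 + 52*l + 24) + 28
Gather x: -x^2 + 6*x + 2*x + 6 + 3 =-x^2 + 8*x + 9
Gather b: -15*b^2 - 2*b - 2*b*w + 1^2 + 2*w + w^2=-15*b^2 + b*(-2*w - 2) + w^2 + 2*w + 1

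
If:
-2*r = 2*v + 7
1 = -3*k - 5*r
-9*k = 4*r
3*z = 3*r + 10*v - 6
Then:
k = 4/33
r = -3/11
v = -71/22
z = -430/33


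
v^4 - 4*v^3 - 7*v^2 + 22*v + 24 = (v - 4)*(v - 3)*(v + 1)*(v + 2)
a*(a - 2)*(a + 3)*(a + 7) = a^4 + 8*a^3 + a^2 - 42*a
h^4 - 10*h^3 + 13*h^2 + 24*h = h*(h - 8)*(h - 3)*(h + 1)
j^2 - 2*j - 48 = (j - 8)*(j + 6)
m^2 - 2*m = m*(m - 2)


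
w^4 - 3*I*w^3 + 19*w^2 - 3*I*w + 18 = (w - 6*I)*(w - I)*(w + I)*(w + 3*I)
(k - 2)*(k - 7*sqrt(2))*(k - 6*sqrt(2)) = k^3 - 13*sqrt(2)*k^2 - 2*k^2 + 26*sqrt(2)*k + 84*k - 168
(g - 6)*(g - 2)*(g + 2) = g^3 - 6*g^2 - 4*g + 24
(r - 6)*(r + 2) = r^2 - 4*r - 12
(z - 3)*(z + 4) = z^2 + z - 12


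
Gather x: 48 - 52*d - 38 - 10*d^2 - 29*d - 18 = -10*d^2 - 81*d - 8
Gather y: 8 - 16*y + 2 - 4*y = 10 - 20*y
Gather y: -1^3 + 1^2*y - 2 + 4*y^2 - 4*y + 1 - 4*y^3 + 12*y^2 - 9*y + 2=-4*y^3 + 16*y^2 - 12*y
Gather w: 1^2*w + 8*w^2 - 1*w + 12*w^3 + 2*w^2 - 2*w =12*w^3 + 10*w^2 - 2*w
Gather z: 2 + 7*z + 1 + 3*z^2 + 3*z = 3*z^2 + 10*z + 3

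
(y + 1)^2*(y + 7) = y^3 + 9*y^2 + 15*y + 7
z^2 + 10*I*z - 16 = (z + 2*I)*(z + 8*I)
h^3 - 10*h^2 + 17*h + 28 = (h - 7)*(h - 4)*(h + 1)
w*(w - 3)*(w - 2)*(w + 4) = w^4 - w^3 - 14*w^2 + 24*w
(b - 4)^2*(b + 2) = b^3 - 6*b^2 + 32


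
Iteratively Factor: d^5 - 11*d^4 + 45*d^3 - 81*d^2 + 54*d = (d - 3)*(d^4 - 8*d^3 + 21*d^2 - 18*d) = (d - 3)^2*(d^3 - 5*d^2 + 6*d) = (d - 3)^2*(d - 2)*(d^2 - 3*d) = d*(d - 3)^2*(d - 2)*(d - 3)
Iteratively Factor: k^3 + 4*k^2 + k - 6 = (k + 2)*(k^2 + 2*k - 3) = (k + 2)*(k + 3)*(k - 1)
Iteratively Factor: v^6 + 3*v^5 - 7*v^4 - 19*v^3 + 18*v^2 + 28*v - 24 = (v + 2)*(v^5 + v^4 - 9*v^3 - v^2 + 20*v - 12) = (v - 1)*(v + 2)*(v^4 + 2*v^3 - 7*v^2 - 8*v + 12) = (v - 1)*(v + 2)^2*(v^3 - 7*v + 6) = (v - 1)*(v + 2)^2*(v + 3)*(v^2 - 3*v + 2) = (v - 2)*(v - 1)*(v + 2)^2*(v + 3)*(v - 1)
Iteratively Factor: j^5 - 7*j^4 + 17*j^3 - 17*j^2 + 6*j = (j - 1)*(j^4 - 6*j^3 + 11*j^2 - 6*j) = (j - 1)^2*(j^3 - 5*j^2 + 6*j) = j*(j - 1)^2*(j^2 - 5*j + 6) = j*(j - 2)*(j - 1)^2*(j - 3)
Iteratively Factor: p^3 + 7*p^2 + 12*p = (p)*(p^2 + 7*p + 12) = p*(p + 4)*(p + 3)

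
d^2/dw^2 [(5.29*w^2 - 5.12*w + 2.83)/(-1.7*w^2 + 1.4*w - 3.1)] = (4.41320000000002*w^3 + 118.1976*w^2 - 121.482*w - 38.4976)/(4.913*w^6 - 12.138*w^5 + 36.873*w^4 - 47.012*w^3 + 67.239*w^2 - 40.362*w + 29.791)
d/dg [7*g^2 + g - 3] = 14*g + 1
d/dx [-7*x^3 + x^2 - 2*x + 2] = -21*x^2 + 2*x - 2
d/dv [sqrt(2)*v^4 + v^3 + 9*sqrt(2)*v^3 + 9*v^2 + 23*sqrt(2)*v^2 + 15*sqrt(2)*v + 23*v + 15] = 4*sqrt(2)*v^3 + 3*v^2 + 27*sqrt(2)*v^2 + 18*v + 46*sqrt(2)*v + 15*sqrt(2) + 23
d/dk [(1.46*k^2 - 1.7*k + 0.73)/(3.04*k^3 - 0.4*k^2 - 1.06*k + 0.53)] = (-4.4384*k^4 + 10.336*k^3 - 8.8852*k^2 + 2.1316*k - 0.1272)/(9.2416*k^6 - 2.432*k^5 - 6.2848*k^4 + 4.0704*k^3 + 0.6996*k^2 - 1.1236*k + 0.2809)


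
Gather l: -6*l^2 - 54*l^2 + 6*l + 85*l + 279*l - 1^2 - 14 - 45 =-60*l^2 + 370*l - 60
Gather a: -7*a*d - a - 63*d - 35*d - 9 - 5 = a*(-7*d - 1) - 98*d - 14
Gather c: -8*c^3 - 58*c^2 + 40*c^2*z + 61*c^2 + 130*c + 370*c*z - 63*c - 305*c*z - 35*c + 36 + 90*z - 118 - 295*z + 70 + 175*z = -8*c^3 + c^2*(40*z + 3) + c*(65*z + 32) - 30*z - 12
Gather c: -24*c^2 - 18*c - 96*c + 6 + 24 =-24*c^2 - 114*c + 30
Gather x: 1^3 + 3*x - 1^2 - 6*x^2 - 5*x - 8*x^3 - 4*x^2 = -8*x^3 - 10*x^2 - 2*x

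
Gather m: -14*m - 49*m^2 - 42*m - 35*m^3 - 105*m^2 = -35*m^3 - 154*m^2 - 56*m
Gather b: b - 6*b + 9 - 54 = -5*b - 45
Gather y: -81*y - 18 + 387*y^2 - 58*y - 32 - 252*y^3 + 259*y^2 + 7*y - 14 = -252*y^3 + 646*y^2 - 132*y - 64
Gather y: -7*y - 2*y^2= -2*y^2 - 7*y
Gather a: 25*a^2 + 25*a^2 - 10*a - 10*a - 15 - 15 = 50*a^2 - 20*a - 30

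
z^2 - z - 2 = (z - 2)*(z + 1)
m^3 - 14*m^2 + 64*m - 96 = (m - 6)*(m - 4)^2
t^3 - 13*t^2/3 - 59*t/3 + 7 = (t - 7)*(t - 1/3)*(t + 3)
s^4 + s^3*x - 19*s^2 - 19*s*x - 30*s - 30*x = (s - 5)*(s + 2)*(s + 3)*(s + x)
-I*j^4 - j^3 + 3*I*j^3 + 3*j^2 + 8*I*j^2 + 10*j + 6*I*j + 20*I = (j - 5)*(j + 2)*(j - 2*I)*(-I*j + 1)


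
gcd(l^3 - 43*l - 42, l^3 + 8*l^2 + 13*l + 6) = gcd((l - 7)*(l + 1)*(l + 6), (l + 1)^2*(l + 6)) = l^2 + 7*l + 6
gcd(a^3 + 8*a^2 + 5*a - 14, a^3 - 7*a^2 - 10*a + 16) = a^2 + a - 2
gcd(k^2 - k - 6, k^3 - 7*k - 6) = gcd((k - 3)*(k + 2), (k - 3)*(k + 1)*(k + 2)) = k^2 - k - 6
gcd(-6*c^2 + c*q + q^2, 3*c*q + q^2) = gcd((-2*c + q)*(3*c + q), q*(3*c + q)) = 3*c + q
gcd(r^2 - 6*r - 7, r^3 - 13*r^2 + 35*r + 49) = r^2 - 6*r - 7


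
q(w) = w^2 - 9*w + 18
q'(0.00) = -9.00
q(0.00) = 18.00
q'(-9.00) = -27.00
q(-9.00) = 180.00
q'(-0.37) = -9.74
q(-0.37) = 21.47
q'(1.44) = -6.12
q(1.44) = 7.11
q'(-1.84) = -12.68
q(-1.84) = 37.95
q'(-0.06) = -9.12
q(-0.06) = 18.54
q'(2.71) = -3.58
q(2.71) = 0.95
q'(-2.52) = -14.04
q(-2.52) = 47.03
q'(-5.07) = -19.14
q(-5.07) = 89.33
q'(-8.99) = -26.98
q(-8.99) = 179.73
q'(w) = 2*w - 9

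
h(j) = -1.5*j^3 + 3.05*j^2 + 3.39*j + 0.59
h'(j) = -4.5*j^2 + 6.1*j + 3.39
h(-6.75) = 577.99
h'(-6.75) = -242.82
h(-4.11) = 142.32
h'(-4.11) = -97.70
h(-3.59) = 97.13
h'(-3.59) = -76.51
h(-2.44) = 32.27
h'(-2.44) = -38.29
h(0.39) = 2.29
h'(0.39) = 5.08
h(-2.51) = 35.02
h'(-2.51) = -40.27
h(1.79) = 7.83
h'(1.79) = -0.11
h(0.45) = 2.60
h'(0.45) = 5.22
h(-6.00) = 414.05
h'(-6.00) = -195.21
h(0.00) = 0.59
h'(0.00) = 3.39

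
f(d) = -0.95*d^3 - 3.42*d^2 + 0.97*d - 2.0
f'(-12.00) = -327.35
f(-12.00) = 1135.48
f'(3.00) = -45.20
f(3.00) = -55.52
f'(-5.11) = -38.50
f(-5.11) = 30.50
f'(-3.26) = -7.02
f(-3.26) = -8.59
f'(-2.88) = -2.97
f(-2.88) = -10.47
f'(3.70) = -63.35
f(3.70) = -93.35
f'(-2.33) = 1.43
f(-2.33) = -10.81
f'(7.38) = -204.73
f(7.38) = -562.96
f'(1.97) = -23.57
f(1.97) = -20.62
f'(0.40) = -2.22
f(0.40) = -2.22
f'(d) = -2.85*d^2 - 6.84*d + 0.97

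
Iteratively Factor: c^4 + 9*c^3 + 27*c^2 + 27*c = (c + 3)*(c^3 + 6*c^2 + 9*c) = (c + 3)^2*(c^2 + 3*c) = c*(c + 3)^2*(c + 3)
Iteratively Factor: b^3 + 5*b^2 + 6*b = (b)*(b^2 + 5*b + 6) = b*(b + 2)*(b + 3)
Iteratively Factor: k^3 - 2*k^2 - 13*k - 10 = (k + 1)*(k^2 - 3*k - 10) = (k + 1)*(k + 2)*(k - 5)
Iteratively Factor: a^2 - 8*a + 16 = (a - 4)*(a - 4)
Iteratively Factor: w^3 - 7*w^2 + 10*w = (w)*(w^2 - 7*w + 10) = w*(w - 5)*(w - 2)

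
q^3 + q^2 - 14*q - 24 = (q - 4)*(q + 2)*(q + 3)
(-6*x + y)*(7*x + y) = -42*x^2 + x*y + y^2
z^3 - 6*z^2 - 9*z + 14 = (z - 7)*(z - 1)*(z + 2)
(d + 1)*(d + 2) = d^2 + 3*d + 2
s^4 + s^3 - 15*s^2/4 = s^2*(s - 3/2)*(s + 5/2)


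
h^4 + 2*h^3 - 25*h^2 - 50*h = h*(h - 5)*(h + 2)*(h + 5)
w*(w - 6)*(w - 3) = w^3 - 9*w^2 + 18*w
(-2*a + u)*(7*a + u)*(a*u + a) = -14*a^3*u - 14*a^3 + 5*a^2*u^2 + 5*a^2*u + a*u^3 + a*u^2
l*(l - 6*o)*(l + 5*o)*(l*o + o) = l^4*o - l^3*o^2 + l^3*o - 30*l^2*o^3 - l^2*o^2 - 30*l*o^3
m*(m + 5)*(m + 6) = m^3 + 11*m^2 + 30*m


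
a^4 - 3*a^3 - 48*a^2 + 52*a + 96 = (a - 8)*(a - 2)*(a + 1)*(a + 6)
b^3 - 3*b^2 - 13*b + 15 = (b - 5)*(b - 1)*(b + 3)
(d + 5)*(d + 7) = d^2 + 12*d + 35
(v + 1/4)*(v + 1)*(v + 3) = v^3 + 17*v^2/4 + 4*v + 3/4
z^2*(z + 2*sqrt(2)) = z^3 + 2*sqrt(2)*z^2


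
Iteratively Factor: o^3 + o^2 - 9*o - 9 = (o - 3)*(o^2 + 4*o + 3) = (o - 3)*(o + 3)*(o + 1)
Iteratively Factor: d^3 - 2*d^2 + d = (d)*(d^2 - 2*d + 1) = d*(d - 1)*(d - 1)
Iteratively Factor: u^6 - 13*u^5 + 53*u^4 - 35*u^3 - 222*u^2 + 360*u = (u - 3)*(u^5 - 10*u^4 + 23*u^3 + 34*u^2 - 120*u) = (u - 4)*(u - 3)*(u^4 - 6*u^3 - u^2 + 30*u) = u*(u - 4)*(u - 3)*(u^3 - 6*u^2 - u + 30) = u*(u - 4)*(u - 3)^2*(u^2 - 3*u - 10) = u*(u - 5)*(u - 4)*(u - 3)^2*(u + 2)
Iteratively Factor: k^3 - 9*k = (k - 3)*(k^2 + 3*k) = k*(k - 3)*(k + 3)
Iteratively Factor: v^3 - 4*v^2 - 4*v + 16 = (v - 4)*(v^2 - 4) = (v - 4)*(v + 2)*(v - 2)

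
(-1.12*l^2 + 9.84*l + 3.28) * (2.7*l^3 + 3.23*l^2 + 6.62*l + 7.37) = -3.024*l^5 + 22.9504*l^4 + 33.2248*l^3 + 67.4808*l^2 + 94.2344*l + 24.1736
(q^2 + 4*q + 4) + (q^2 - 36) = 2*q^2 + 4*q - 32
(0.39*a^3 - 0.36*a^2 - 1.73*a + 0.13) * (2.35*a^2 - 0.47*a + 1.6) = 0.9165*a^5 - 1.0293*a^4 - 3.2723*a^3 + 0.5426*a^2 - 2.8291*a + 0.208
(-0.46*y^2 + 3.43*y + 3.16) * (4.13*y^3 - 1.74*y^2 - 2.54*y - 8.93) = -1.8998*y^5 + 14.9663*y^4 + 8.251*y^3 - 10.1028*y^2 - 38.6563*y - 28.2188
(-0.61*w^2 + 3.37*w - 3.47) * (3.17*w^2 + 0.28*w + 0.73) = -1.9337*w^4 + 10.5121*w^3 - 10.5016*w^2 + 1.4885*w - 2.5331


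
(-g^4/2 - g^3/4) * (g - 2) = -g^5/2 + 3*g^4/4 + g^3/2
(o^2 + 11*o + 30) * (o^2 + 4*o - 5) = o^4 + 15*o^3 + 69*o^2 + 65*o - 150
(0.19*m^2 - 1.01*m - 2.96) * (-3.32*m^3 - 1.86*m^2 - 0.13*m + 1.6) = -0.6308*m^5 + 2.9998*m^4 + 11.6811*m^3 + 5.9409*m^2 - 1.2312*m - 4.736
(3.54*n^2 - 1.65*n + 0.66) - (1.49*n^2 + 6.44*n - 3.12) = 2.05*n^2 - 8.09*n + 3.78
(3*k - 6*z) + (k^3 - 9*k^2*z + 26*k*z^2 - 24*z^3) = k^3 - 9*k^2*z + 26*k*z^2 + 3*k - 24*z^3 - 6*z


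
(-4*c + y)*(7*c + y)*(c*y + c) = -28*c^3*y - 28*c^3 + 3*c^2*y^2 + 3*c^2*y + c*y^3 + c*y^2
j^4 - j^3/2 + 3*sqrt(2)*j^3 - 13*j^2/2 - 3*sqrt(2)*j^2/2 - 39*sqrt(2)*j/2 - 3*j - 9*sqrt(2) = (j - 3)*(j + 1/2)*(j + 2)*(j + 3*sqrt(2))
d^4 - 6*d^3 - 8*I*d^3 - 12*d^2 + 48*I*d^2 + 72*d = d*(d - 6)*(d - 6*I)*(d - 2*I)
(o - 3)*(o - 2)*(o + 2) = o^3 - 3*o^2 - 4*o + 12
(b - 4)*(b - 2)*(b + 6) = b^3 - 28*b + 48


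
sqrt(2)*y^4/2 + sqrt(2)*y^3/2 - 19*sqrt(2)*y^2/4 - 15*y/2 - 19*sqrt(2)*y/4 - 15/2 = (y + 1)*(y - 5*sqrt(2)/2)*(y + 3*sqrt(2)/2)*(sqrt(2)*y/2 + 1)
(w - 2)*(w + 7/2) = w^2 + 3*w/2 - 7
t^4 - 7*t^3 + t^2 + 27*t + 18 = (t - 6)*(t - 3)*(t + 1)^2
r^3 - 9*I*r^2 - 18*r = r*(r - 6*I)*(r - 3*I)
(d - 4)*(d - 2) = d^2 - 6*d + 8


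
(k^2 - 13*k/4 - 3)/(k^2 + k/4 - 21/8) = 2*(4*k^2 - 13*k - 12)/(8*k^2 + 2*k - 21)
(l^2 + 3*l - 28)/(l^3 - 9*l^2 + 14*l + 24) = (l + 7)/(l^2 - 5*l - 6)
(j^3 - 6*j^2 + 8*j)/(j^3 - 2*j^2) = (j - 4)/j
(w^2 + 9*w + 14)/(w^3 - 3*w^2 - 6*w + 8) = (w + 7)/(w^2 - 5*w + 4)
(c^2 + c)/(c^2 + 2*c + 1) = c/(c + 1)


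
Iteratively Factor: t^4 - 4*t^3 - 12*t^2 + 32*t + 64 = (t + 2)*(t^3 - 6*t^2 + 32) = (t + 2)^2*(t^2 - 8*t + 16) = (t - 4)*(t + 2)^2*(t - 4)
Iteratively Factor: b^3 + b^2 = (b)*(b^2 + b) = b^2*(b + 1)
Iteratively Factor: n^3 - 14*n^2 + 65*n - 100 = (n - 4)*(n^2 - 10*n + 25) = (n - 5)*(n - 4)*(n - 5)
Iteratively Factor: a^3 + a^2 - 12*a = (a)*(a^2 + a - 12) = a*(a - 3)*(a + 4)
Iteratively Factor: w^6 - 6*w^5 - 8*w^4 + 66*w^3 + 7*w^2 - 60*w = (w - 5)*(w^5 - w^4 - 13*w^3 + w^2 + 12*w) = w*(w - 5)*(w^4 - w^3 - 13*w^2 + w + 12) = w*(w - 5)*(w - 1)*(w^3 - 13*w - 12) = w*(w - 5)*(w - 1)*(w + 1)*(w^2 - w - 12) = w*(w - 5)*(w - 1)*(w + 1)*(w + 3)*(w - 4)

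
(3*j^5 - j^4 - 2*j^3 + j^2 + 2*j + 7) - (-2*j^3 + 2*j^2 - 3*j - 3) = 3*j^5 - j^4 - j^2 + 5*j + 10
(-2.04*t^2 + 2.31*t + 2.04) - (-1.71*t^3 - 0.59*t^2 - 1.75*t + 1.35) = 1.71*t^3 - 1.45*t^2 + 4.06*t + 0.69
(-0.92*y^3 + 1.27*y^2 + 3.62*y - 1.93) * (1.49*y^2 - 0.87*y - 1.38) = -1.3708*y^5 + 2.6927*y^4 + 5.5585*y^3 - 7.7777*y^2 - 3.3165*y + 2.6634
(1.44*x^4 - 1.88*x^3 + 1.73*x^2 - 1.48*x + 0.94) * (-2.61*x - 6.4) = -3.7584*x^5 - 4.3092*x^4 + 7.5167*x^3 - 7.2092*x^2 + 7.0186*x - 6.016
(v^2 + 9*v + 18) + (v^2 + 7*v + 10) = 2*v^2 + 16*v + 28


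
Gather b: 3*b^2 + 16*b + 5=3*b^2 + 16*b + 5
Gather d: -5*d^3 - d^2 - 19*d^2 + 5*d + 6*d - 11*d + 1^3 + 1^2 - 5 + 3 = -5*d^3 - 20*d^2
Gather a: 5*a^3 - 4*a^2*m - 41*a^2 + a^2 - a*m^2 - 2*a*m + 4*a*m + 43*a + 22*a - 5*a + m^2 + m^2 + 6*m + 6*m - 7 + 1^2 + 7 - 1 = 5*a^3 + a^2*(-4*m - 40) + a*(-m^2 + 2*m + 60) + 2*m^2 + 12*m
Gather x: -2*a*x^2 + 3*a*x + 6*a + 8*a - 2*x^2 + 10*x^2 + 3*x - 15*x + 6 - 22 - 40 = 14*a + x^2*(8 - 2*a) + x*(3*a - 12) - 56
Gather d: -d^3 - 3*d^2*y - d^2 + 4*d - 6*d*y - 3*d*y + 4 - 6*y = -d^3 + d^2*(-3*y - 1) + d*(4 - 9*y) - 6*y + 4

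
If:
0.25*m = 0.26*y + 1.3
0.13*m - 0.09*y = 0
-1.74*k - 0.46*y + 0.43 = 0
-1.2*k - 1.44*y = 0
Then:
No Solution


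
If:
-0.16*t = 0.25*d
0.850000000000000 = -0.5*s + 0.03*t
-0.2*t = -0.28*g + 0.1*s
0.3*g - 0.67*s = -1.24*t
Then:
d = 0.43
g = -1.10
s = -1.74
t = -0.67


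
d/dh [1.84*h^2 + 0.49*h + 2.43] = 3.68*h + 0.49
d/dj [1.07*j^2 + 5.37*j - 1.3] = 2.14*j + 5.37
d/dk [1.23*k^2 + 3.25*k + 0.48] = 2.46*k + 3.25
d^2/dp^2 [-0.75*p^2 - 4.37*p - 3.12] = -1.50000000000000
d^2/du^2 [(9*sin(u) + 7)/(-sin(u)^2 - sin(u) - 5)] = (9*sin(u)^5 + 19*sin(u)^4 - 267*sin(u)^3 - 220*sin(u)^2 + 418*sin(u) + 146)/(sin(u)^2 + sin(u) + 5)^3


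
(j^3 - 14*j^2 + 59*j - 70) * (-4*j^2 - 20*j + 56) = -4*j^5 + 36*j^4 + 100*j^3 - 1684*j^2 + 4704*j - 3920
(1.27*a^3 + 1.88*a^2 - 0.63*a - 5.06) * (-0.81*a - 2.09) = -1.0287*a^4 - 4.1771*a^3 - 3.4189*a^2 + 5.4153*a + 10.5754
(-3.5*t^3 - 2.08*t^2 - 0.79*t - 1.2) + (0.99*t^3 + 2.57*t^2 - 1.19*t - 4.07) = -2.51*t^3 + 0.49*t^2 - 1.98*t - 5.27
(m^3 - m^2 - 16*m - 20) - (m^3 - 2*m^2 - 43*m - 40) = m^2 + 27*m + 20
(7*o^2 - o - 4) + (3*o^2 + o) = 10*o^2 - 4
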